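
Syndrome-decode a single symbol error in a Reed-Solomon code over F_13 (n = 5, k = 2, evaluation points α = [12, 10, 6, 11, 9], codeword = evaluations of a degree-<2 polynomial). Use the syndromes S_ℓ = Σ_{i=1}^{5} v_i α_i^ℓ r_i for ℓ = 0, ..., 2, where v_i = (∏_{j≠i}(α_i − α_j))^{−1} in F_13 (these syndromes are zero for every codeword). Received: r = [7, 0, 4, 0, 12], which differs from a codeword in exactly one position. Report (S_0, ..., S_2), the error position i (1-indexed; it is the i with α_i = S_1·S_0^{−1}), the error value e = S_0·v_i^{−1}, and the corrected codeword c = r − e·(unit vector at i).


S = (9, 12, 3), error at position 2, error magnitude e = 7, c = [7, 6, 4, 0, 12].

Step 1: column multipliers v_i = (∏_{j≠i}(α_i − α_j))^{−1} mod 13.
  i = 1 (α = 12): (12−10)(12−6)(12−11)(12−9) = 2·6·1·3 = 36 ≡ 10, so v_1 = 10^{−1} = 4 (mod 13).
  i = 2 (α = 10): (10−12)(10−6)(10−11)(10−9) = (−2)·4·(−1)·1 = 8 ≡ 8, so v_2 = 8^{−1} = 5 (mod 13).
  i = 3 (α = 6): (6−12)(6−10)(6−11)(6−9) = (−6)·(−4)·(−5)·(−3) = 360 ≡ 9, so v_3 = 9^{−1} = 3 (mod 13).
  i = 4 (α = 11): (11−12)(11−10)(11−6)(11−9) = (−1)·1·5·2 = −10 ≡ 3, so v_4 = 3^{−1} = 9 (mod 13).
  i = 5 (α = 9): (9−12)(9−10)(9−6)(9−11) = (−3)·(−1)·3·(−2) = −18 ≡ 8, so v_5 = 8^{−1} = 5 (mod 13).
  v = [4, 5, 3, 9, 5].
Step 2: syndromes of r = [7, 0, 4, 0, 12] (all sums mod 13).
  S_0 = Σ v_i r_i = 4·7 + 5·0 + 3·4 + 9·0 + 5·12 = 100 ≡ 9.
  S_1 = Σ v_i α_i r_i = 4·12·7 + 5·10·0 + 3·6·4 + 9·11·0 + 5·9·12 = 948 ≡ 12.
  α_i^2 mod 13 = [1, 9, 10, 4, 3].
  S_2 = Σ v_i α_i^2 r_i = 4·1·7 + 5·9·0 + 3·10·4 + 9·4·0 + 5·3·12 = 328 ≡ 3.
  S = (9, 12, 3) ≠ 0, so r is not a codeword (an error is present).
Step 3: locate the error. For a single error e at position i, S_ℓ = v_i·e·α_i^ℓ, so α_err = S_1/S_0.
  S_0^{−1} = 9^{−1} = 3 (mod 13), so α_err = 12·3 = 36 ≡ 10 = α_2. Error position i = 2.
  Consistency check: S_2/S_1 = 3·12 = 36 ≡ 10 = α_err ✓ (single-error assumption holds).
Step 4: error magnitude e = S_0/v_2 = S_0·∏_{j≠2}(α_2 − α_j) = 9·8 = 72 ≡ 7 (mod 13).
Step 5: correct position 2: c_2 = r_2 − e = 0 − 7 ≡ 6 (mod 13). Hence c = [7, 6, 4, 0, 12].
  Check: interpolating c through the α_i gives m(x) = 1 + 7·x (degree < 2) with m(α_i) = c_i for every i, so c is indeed a codeword.


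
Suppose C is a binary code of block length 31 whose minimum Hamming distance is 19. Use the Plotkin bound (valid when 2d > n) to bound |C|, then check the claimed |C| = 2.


Plotkin bound M ≤ 4; given |C| = 2 ≤ bound (satisfied).

Check applicability: 2d = 38, n = 31.
2d − n = 7 > 0, so Plotkin applies.
Compute d/(2d−n) = 19/7 ≈ 2.7143.
⌊d/(2d−n)⌋ = 2.
Plotkin bound: M ≤ 2·2 = 4.
Given |C| = 2, check: satisfied.
This |C| is below the Plotkin bound.


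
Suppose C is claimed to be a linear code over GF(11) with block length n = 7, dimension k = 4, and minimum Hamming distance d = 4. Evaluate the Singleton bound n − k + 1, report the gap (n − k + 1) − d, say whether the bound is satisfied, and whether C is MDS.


Singleton RHS = n − k + 1 = 4, slack = 0, bound satisfied, MDS.

Singleton bound: d ≤ n − k + 1.
Here n = 7, k = 4, so n − k + 1 = 4.
Given d = 4, check d ≤ 4: YES.
Slack = (n − k + 1) − d = 0.
The code is MDS (slack = 0).
Description: the claimed parameters are [7, 4, 4]_11; such a code would be MDS (meets Singleton bound).


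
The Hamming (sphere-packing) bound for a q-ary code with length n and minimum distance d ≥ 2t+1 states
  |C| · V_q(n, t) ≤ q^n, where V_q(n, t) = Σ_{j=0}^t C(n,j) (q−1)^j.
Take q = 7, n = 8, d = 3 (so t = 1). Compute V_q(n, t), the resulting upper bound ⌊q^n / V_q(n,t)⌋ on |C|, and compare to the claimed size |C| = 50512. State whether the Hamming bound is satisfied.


V_q(n, t) = 49, q^n = 5764801, Hamming bound = 117649, |C| = 50512 ≤ bound (satisfied).

Step 1: Compute V_q(n, t) = Σ_{j=0}^1 C(n, j) (q−1)^j.
  j = 0: C(8,0)·(6)^0 = 1·1 = 1.
  j = 1: C(8,1)·(6)^1 = 8·6 = 48.
  V_q(n, t) = 1 + 48 = 49.
Step 2: q^n = 7^8 = 5764801.
Step 3: Hamming bound ⌊q^n / V_q(n,t)⌋ = ⌊5764801/49⌋ = 117649.
Step 4: Compare |C| = 50512 to 117649: satisfied.
The claimed |C| lies below the Hamming bound.


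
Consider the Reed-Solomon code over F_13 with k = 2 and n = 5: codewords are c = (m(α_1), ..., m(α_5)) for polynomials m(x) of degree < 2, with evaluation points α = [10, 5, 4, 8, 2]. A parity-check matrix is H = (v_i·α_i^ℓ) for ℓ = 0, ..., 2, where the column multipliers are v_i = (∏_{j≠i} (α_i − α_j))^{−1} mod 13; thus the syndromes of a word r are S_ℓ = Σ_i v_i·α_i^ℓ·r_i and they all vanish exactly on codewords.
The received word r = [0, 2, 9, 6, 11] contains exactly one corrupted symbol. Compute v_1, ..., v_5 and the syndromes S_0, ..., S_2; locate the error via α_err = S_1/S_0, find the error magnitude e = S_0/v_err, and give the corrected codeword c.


S = (1, 4, 3), error at position 3, error magnitude e = 4, c = [0, 2, 5, 6, 11].

Step 1: column multipliers v_i = (∏_{j≠i}(α_i − α_j))^{−1} mod 13.
  i = 1 (α = 10): (10−5)(10−4)(10−8)(10−2) = 5·6·2·8 = 480 ≡ 12, so v_1 = 12^{−1} = 12 (mod 13).
  i = 2 (α = 5): (5−10)(5−4)(5−8)(5−2) = (−5)·1·(−3)·3 = 45 ≡ 6, so v_2 = 6^{−1} = 11 (mod 13).
  i = 3 (α = 4): (4−10)(4−5)(4−8)(4−2) = (−6)·(−1)·(−4)·2 = −48 ≡ 4, so v_3 = 4^{−1} = 10 (mod 13).
  i = 4 (α = 8): (8−10)(8−5)(8−4)(8−2) = (−2)·3·4·6 = −144 ≡ 12, so v_4 = 12^{−1} = 12 (mod 13).
  i = 5 (α = 2): (2−10)(2−5)(2−4)(2−8) = (−8)·(−3)·(−2)·(−6) = 288 ≡ 2, so v_5 = 2^{−1} = 7 (mod 13).
  v = [12, 11, 10, 12, 7].
Step 2: syndromes of r = [0, 2, 9, 6, 11] (all sums mod 13).
  S_0 = Σ v_i r_i = 12·0 + 11·2 + 10·9 + 12·6 + 7·11 = 261 ≡ 1.
  S_1 = Σ v_i α_i r_i = 12·10·0 + 11·5·2 + 10·4·9 + 12·8·6 + 7·2·11 = 1200 ≡ 4.
  α_i^2 mod 13 = [9, 12, 3, 12, 4].
  S_2 = Σ v_i α_i^2 r_i = 12·9·0 + 11·12·2 + 10·3·9 + 12·12·6 + 7·4·11 = 1706 ≡ 3.
  S = (1, 4, 3) ≠ 0, so r is not a codeword (an error is present).
Step 3: locate the error. For a single error e at position i, S_ℓ = v_i·e·α_i^ℓ, so α_err = S_1/S_0.
  S_0^{−1} = 1^{−1} = 1 (mod 13), so α_err = 4·1 = 4 ≡ 4 = α_3. Error position i = 3.
  Consistency check: S_2/S_1 = 3·10 = 30 ≡ 4 = α_err ✓ (single-error assumption holds).
Step 4: error magnitude e = S_0/v_3 = S_0·∏_{j≠3}(α_3 − α_j) = 1·4 = 4 ≡ 4 (mod 13).
Step 5: correct position 3: c_3 = r_3 − e = 9 − 4 ≡ 5 (mod 13). Hence c = [0, 2, 5, 6, 11].
  Check: interpolating c through the α_i gives m(x) = 4 + 10·x (degree < 2) with m(α_i) = c_i for every i, so c is indeed a codeword.


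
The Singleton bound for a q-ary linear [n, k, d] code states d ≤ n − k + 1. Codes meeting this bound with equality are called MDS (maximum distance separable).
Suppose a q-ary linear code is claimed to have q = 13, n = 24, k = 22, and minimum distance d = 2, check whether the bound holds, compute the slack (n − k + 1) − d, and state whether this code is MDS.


Singleton RHS = n − k + 1 = 3, slack = 1, bound satisfied, not MDS.

Singleton bound: d ≤ n − k + 1.
Here n = 24, k = 22, so n − k + 1 = 3.
Given d = 2, check d ≤ 3: YES.
Slack = (n − k + 1) − d = 1.
The code is NOT MDS (slack = 1 > 0).
Description: the claimed parameters are [24, 22, 2]_13; such a code would be non-MDS.


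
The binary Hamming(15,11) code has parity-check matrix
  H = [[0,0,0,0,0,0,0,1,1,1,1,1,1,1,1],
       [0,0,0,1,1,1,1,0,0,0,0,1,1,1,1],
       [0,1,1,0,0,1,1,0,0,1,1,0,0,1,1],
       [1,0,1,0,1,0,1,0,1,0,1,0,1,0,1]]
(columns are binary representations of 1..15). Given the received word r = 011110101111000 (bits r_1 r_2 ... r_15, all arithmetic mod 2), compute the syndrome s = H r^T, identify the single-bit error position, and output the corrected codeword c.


s = (0, 0, 1, 1)^T, error position = 3, corrected codeword c = 010110101111000

Compute s = H r^T mod 2 one row at a time:
  s_1 = 0 + 1 + 1 + 1 + 1 + 0 + 0 + 0 = 4 ≡ 0 (mod 2).
  s_2 = 1 + 1 + 0 + 1 + 1 + 0 + 0 + 0 = 4 ≡ 0 (mod 2).
  s_3 = 1 + 1 + 0 + 1 + 1 + 1 + 0 + 0 = 5 ≡ 1 (mod 2).
  s_4 = 0 + 1 + 1 + 1 + 1 + 1 + 0 + 0 = 5 ≡ 1 (mod 2).
s = (0, 0, 1, 1)^T — this equals column 3 of H (binary 0011), so error is at position 3.
Correct: flip bit 3 of r = 011110101111000 to get c = 010110101111000.


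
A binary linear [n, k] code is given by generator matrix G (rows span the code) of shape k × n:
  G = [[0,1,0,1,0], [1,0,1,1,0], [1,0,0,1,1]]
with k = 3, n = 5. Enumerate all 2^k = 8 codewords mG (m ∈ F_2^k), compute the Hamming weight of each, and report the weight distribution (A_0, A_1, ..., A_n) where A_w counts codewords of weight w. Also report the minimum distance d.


Weight distribution: A_0 = 1, A_2 = 2, A_3 = 4, A_4 = 1. Minimum distance d = 2.

Enumerate all 2^3 = 8 messages m ∈ F_2^3.
For each, compute codeword c = mG in F_2^5, then tally its weight.
  m = 000 → c = 00000, weight = 0.
  m = 100 → c = 01010, weight = 2.
  m = 010 → c = 10110, weight = 3.
  m = 110 → c = 11100, weight = 3.
  m = 001 → c = 10011, weight = 3.
  m = 101 → c = 11001, weight = 3.
  m = 011 → c = 00101, weight = 2.
  m = 111 → c = 01111, weight = 4.
Tally weights:
  weight 0: 1 codewords.
  weight 2: 2 codewords.
  weight 3: 4 codewords.
  weight 4: 1 codewords.
Minimum distance d = smallest w > 0 with A_w > 0 = 2.
Sanity: Σ A_w = 8 = 2^3 = 8 ✓.


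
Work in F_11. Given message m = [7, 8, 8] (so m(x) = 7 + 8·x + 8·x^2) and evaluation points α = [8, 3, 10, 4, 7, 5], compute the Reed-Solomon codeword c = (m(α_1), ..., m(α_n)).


c = [0, 4, 7, 2, 4, 5]

Message polynomial: m(x) = 7 + 8·x + 8·x^2 (mod 11).
For each evaluation point α_i, compute m(α_i) mod 11:
  α_1 = 8: Horner steps 8 → 6 → 0, so m(8) = 0.
  α_2 = 3: Horner steps 8 → 10 → 4, so m(3) = 4.
  α_3 = 10: Horner steps 8 → 0 → 7, so m(10) = 7.
  α_4 = 4: Horner steps 8 → 7 → 2, so m(4) = 2.
  α_5 = 7: Horner steps 8 → 9 → 4, so m(7) = 4.
  α_6 = 5: Horner steps 8 → 4 → 5, so m(5) = 5.
Codeword c = [0, 4, 7, 2, 4, 5] ∈ F_11^6.


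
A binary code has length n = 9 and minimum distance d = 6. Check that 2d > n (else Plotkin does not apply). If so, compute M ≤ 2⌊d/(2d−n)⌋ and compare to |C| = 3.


Plotkin bound M ≤ 4; given |C| = 3 ≤ bound (satisfied).

Check applicability: 2d = 12, n = 9.
2d − n = 3 > 0, so Plotkin applies.
Compute d/(2d−n) = 6/3 ≈ 2.0000.
⌊d/(2d−n)⌋ = 2.
Plotkin bound: M ≤ 2·2 = 4.
Given |C| = 3, check: satisfied.
This |C| is below the Plotkin bound.


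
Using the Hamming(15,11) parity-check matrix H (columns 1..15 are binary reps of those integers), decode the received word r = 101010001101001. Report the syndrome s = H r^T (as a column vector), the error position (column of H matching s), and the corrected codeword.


s = (0, 1, 1, 1)^T, error position = 7, corrected codeword c = 101010101101001

Compute s = H r^T mod 2 one row at a time:
  s_1 = 0 + 1 + 1 + 0 + 1 + 0 + 0 + 1 = 4 ≡ 0 (mod 2).
  s_2 = 0 + 1 + 0 + 0 + 1 + 0 + 0 + 1 = 3 ≡ 1 (mod 2).
  s_3 = 0 + 1 + 0 + 0 + 1 + 0 + 0 + 1 = 3 ≡ 1 (mod 2).
  s_4 = 1 + 1 + 1 + 0 + 1 + 0 + 0 + 1 = 5 ≡ 1 (mod 2).
s = (0, 1, 1, 1)^T — this equals column 7 of H (binary 0111), so error is at position 7.
Correct: flip bit 7 of r = 101010001101001 to get c = 101010101101001.


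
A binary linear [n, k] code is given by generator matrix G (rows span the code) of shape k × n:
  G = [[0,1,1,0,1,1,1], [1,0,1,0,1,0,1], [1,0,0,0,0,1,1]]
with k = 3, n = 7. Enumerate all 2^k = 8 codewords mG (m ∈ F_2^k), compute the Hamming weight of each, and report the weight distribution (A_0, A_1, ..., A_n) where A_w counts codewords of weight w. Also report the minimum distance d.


Weight distribution: A_0 = 1, A_2 = 1, A_3 = 3, A_4 = 2, A_5 = 1. Minimum distance d = 2.

Enumerate all 2^3 = 8 messages m ∈ F_2^3.
For each, compute codeword c = mG in F_2^7, then tally its weight.
  m = 000 → c = 0000000, weight = 0.
  m = 100 → c = 0110111, weight = 5.
  m = 010 → c = 1010101, weight = 4.
  m = 110 → c = 1100010, weight = 3.
  m = 001 → c = 1000011, weight = 3.
  m = 101 → c = 1110100, weight = 4.
  m = 011 → c = 0010110, weight = 3.
  m = 111 → c = 0100001, weight = 2.
Tally weights:
  weight 0: 1 codewords.
  weight 2: 1 codewords.
  weight 3: 3 codewords.
  weight 4: 2 codewords.
  weight 5: 1 codewords.
Minimum distance d = smallest w > 0 with A_w > 0 = 2.
Sanity: Σ A_w = 8 = 2^3 = 8 ✓.


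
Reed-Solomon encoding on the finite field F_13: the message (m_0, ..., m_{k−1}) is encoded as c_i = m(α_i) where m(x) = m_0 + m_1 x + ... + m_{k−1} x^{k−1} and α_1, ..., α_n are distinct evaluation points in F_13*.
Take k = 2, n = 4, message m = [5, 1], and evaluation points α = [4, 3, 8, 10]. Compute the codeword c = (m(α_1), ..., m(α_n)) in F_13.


c = [9, 8, 0, 2]

Message polynomial: m(x) = 5 + 1·x (mod 13).
For each evaluation point α_i, compute m(α_i) mod 13:
  α_1 = 4: Horner steps 1 → 9, so m(4) = 9.
  α_2 = 3: Horner steps 1 → 8, so m(3) = 8.
  α_3 = 8: Horner steps 1 → 0, so m(8) = 0.
  α_4 = 10: Horner steps 1 → 2, so m(10) = 2.
Codeword c = [9, 8, 0, 2] ∈ F_13^4.


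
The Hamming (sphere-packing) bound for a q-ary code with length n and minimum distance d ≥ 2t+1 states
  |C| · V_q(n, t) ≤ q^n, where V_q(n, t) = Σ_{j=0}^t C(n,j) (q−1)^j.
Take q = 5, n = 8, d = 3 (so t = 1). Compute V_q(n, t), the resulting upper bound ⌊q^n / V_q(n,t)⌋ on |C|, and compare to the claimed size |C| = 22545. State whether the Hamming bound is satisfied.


V_q(n, t) = 33, q^n = 390625, Hamming bound = 11837, |C| = 22545 > bound (violated).

Step 1: Compute V_q(n, t) = Σ_{j=0}^1 C(n, j) (q−1)^j.
  j = 0: C(8,0)·(4)^0 = 1·1 = 1.
  j = 1: C(8,1)·(4)^1 = 8·4 = 32.
  V_q(n, t) = 1 + 32 = 33.
Step 2: q^n = 5^8 = 390625.
Step 3: Hamming bound ⌊q^n / V_q(n,t)⌋ = ⌊390625/33⌋ = 11837.
Step 4: Compare |C| = 22545 to 11837: violated.
The claimed |C| lies above the Hamming bound, so no 5-ary code of length 8 with d ≥ 3 can have 22545 codewords.


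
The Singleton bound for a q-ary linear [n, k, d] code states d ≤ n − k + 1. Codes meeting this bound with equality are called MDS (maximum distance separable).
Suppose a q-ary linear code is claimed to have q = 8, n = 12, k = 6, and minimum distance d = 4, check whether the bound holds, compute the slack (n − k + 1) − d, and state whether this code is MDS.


Singleton RHS = n − k + 1 = 7, slack = 3, bound satisfied, not MDS.

Singleton bound: d ≤ n − k + 1.
Here n = 12, k = 6, so n − k + 1 = 7.
Given d = 4, check d ≤ 7: YES.
Slack = (n − k + 1) − d = 3.
The code is NOT MDS (slack = 3 > 0).
Description: the claimed parameters are [12, 6, 4]_8; such a code would be non-MDS.


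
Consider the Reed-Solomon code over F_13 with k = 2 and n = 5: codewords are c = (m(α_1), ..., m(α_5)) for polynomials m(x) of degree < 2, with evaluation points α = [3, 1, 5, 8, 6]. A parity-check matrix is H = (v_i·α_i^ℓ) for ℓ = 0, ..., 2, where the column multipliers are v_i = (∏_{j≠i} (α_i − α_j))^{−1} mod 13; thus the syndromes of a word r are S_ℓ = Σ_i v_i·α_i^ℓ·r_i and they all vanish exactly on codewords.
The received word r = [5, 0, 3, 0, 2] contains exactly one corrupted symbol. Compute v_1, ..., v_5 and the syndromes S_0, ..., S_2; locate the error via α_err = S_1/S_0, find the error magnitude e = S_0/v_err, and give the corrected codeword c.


S = (12, 12, 12), error at position 2, error magnitude e = 6, c = [5, 7, 3, 0, 2].

Step 1: column multipliers v_i = (∏_{j≠i}(α_i − α_j))^{−1} mod 13.
  i = 1 (α = 3): (3−1)(3−5)(3−8)(3−6) = 2·(−2)·(−5)·(−3) = −60 ≡ 5, so v_1 = 5^{−1} = 8 (mod 13).
  i = 2 (α = 1): (1−3)(1−5)(1−8)(1−6) = (−2)·(−4)·(−7)·(−5) = 280 ≡ 7, so v_2 = 7^{−1} = 2 (mod 13).
  i = 3 (α = 5): (5−3)(5−1)(5−8)(5−6) = 2·4·(−3)·(−1) = 24 ≡ 11, so v_3 = 11^{−1} = 6 (mod 13).
  i = 4 (α = 8): (8−3)(8−1)(8−5)(8−6) = 5·7·3·2 = 210 ≡ 2, so v_4 = 2^{−1} = 7 (mod 13).
  i = 5 (α = 6): (6−3)(6−1)(6−5)(6−8) = 3·5·1·(−2) = −30 ≡ 9, so v_5 = 9^{−1} = 3 (mod 13).
  v = [8, 2, 6, 7, 3].
Step 2: syndromes of r = [5, 0, 3, 0, 2] (all sums mod 13).
  S_0 = Σ v_i r_i = 8·5 + 2·0 + 6·3 + 7·0 + 3·2 = 64 ≡ 12.
  S_1 = Σ v_i α_i r_i = 8·3·5 + 2·1·0 + 6·5·3 + 7·8·0 + 3·6·2 = 246 ≡ 12.
  α_i^2 mod 13 = [9, 1, 12, 12, 10].
  S_2 = Σ v_i α_i^2 r_i = 8·9·5 + 2·1·0 + 6·12·3 + 7·12·0 + 3·10·2 = 636 ≡ 12.
  S = (12, 12, 12) ≠ 0, so r is not a codeword (an error is present).
Step 3: locate the error. For a single error e at position i, S_ℓ = v_i·e·α_i^ℓ, so α_err = S_1/S_0.
  S_0^{−1} = 12^{−1} = 12 (mod 13), so α_err = 12·12 = 144 ≡ 1 = α_2. Error position i = 2.
  Consistency check: S_2/S_1 = 12·12 = 144 ≡ 1 = α_err ✓ (single-error assumption holds).
Step 4: error magnitude e = S_0/v_2 = S_0·∏_{j≠2}(α_2 − α_j) = 12·7 = 84 ≡ 6 (mod 13).
Step 5: correct position 2: c_2 = r_2 − e = 0 − 6 ≡ 7 (mod 13). Hence c = [5, 7, 3, 0, 2].
  Check: interpolating c through the α_i gives m(x) = 8 + 12·x (degree < 2) with m(α_i) = c_i for every i, so c is indeed a codeword.


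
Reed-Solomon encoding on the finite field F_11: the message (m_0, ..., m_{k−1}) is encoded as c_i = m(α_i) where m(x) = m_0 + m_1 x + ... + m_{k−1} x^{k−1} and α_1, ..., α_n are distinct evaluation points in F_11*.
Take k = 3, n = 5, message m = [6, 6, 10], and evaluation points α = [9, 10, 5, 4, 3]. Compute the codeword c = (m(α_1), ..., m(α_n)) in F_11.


c = [1, 10, 0, 3, 4]

Message polynomial: m(x) = 6 + 6·x + 10·x^2 (mod 11).
For each evaluation point α_i, compute m(α_i) mod 11:
  α_1 = 9: Horner steps 10 → 8 → 1, so m(9) = 1.
  α_2 = 10: Horner steps 10 → 7 → 10, so m(10) = 10.
  α_3 = 5: Horner steps 10 → 1 → 0, so m(5) = 0.
  α_4 = 4: Horner steps 10 → 2 → 3, so m(4) = 3.
  α_5 = 3: Horner steps 10 → 3 → 4, so m(3) = 4.
Codeword c = [1, 10, 0, 3, 4] ∈ F_11^5.


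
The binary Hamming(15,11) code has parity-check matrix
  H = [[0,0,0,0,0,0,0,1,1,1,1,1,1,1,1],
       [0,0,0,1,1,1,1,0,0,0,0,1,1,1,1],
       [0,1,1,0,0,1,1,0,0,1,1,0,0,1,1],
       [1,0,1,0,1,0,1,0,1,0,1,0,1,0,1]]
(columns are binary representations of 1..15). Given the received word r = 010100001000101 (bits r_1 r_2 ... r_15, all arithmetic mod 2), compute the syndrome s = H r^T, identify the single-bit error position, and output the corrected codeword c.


s = (1, 1, 0, 1)^T, error position = 13, corrected codeword c = 010100001000001

Compute s = H r^T mod 2 one row at a time:
  s_1 = 0 + 1 + 0 + 0 + 0 + 1 + 0 + 1 = 3 ≡ 1 (mod 2).
  s_2 = 1 + 0 + 0 + 0 + 0 + 1 + 0 + 1 = 3 ≡ 1 (mod 2).
  s_3 = 1 + 0 + 0 + 0 + 0 + 0 + 0 + 1 = 2 ≡ 0 (mod 2).
  s_4 = 0 + 0 + 0 + 0 + 1 + 0 + 1 + 1 = 3 ≡ 1 (mod 2).
s = (1, 1, 0, 1)^T — this equals column 13 of H (binary 1101), so error is at position 13.
Correct: flip bit 13 of r = 010100001000101 to get c = 010100001000001.


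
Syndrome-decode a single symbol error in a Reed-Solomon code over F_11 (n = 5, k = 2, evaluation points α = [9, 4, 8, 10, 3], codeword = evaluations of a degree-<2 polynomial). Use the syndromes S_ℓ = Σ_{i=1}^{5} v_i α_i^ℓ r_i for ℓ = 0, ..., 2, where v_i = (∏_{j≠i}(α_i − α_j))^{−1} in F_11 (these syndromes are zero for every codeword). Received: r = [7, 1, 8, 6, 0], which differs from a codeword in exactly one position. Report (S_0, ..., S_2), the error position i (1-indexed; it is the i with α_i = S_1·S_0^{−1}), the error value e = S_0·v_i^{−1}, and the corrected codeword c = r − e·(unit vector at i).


S = (9, 5, 4), error at position 5, error magnitude e = 9, c = [7, 1, 8, 6, 2].

Step 1: column multipliers v_i = (∏_{j≠i}(α_i − α_j))^{−1} mod 11.
  i = 1 (α = 9): (9−4)(9−8)(9−10)(9−3) = 5·1·(−1)·6 = −30 ≡ 3, so v_1 = 3^{−1} = 4 (mod 11).
  i = 2 (α = 4): (4−9)(4−8)(4−10)(4−3) = (−5)·(−4)·(−6)·1 = −120 ≡ 1, so v_2 = 1^{−1} = 1 (mod 11).
  i = 3 (α = 8): (8−9)(8−4)(8−10)(8−3) = (−1)·4·(−2)·5 = 40 ≡ 7, so v_3 = 7^{−1} = 8 (mod 11).
  i = 4 (α = 10): (10−9)(10−4)(10−8)(10−3) = 1·6·2·7 = 84 ≡ 7, so v_4 = 7^{−1} = 8 (mod 11).
  i = 5 (α = 3): (3−9)(3−4)(3−8)(3−10) = (−6)·(−1)·(−5)·(−7) = 210 ≡ 1, so v_5 = 1^{−1} = 1 (mod 11).
  v = [4, 1, 8, 8, 1].
Step 2: syndromes of r = [7, 1, 8, 6, 0] (all sums mod 11).
  S_0 = Σ v_i r_i = 4·7 + 1·1 + 8·8 + 8·6 + 1·0 = 141 ≡ 9.
  S_1 = Σ v_i α_i r_i = 4·9·7 + 1·4·1 + 8·8·8 + 8·10·6 + 1·3·0 = 1248 ≡ 5.
  α_i^2 mod 11 = [4, 5, 9, 1, 9].
  S_2 = Σ v_i α_i^2 r_i = 4·4·7 + 1·5·1 + 8·9·8 + 8·1·6 + 1·9·0 = 741 ≡ 4.
  S = (9, 5, 4) ≠ 0, so r is not a codeword (an error is present).
Step 3: locate the error. For a single error e at position i, S_ℓ = v_i·e·α_i^ℓ, so α_err = S_1/S_0.
  S_0^{−1} = 9^{−1} = 5 (mod 11), so α_err = 5·5 = 25 ≡ 3 = α_5. Error position i = 5.
  Consistency check: S_2/S_1 = 4·9 = 36 ≡ 3 = α_err ✓ (single-error assumption holds).
Step 4: error magnitude e = S_0/v_5 = S_0·∏_{j≠5}(α_5 − α_j) = 9·1 = 9 ≡ 9 (mod 11).
Step 5: correct position 5: c_5 = r_5 − e = 0 − 9 ≡ 2 (mod 11). Hence c = [7, 1, 8, 6, 2].
  Check: interpolating c through the α_i gives m(x) = 5 + 10·x (degree < 2) with m(α_i) = c_i for every i, so c is indeed a codeword.


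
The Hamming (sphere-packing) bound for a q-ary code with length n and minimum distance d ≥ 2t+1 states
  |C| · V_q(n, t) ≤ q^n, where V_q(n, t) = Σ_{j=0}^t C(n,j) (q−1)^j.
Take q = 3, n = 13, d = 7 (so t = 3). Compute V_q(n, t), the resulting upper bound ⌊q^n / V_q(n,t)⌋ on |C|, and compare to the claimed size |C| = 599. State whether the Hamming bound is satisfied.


V_q(n, t) = 2627, q^n = 1594323, Hamming bound = 606, |C| = 599 ≤ bound (satisfied).

Step 1: Compute V_q(n, t) = Σ_{j=0}^3 C(n, j) (q−1)^j.
  j = 0: C(13,0)·(2)^0 = 1·1 = 1.
  j = 1: C(13,1)·(2)^1 = 13·2 = 26.
  j = 2: C(13,2)·(2)^2 = 78·4 = 312.
  j = 3: C(13,3)·(2)^3 = 286·8 = 2288.
  V_q(n, t) = 1 + 26 + 312 + 2288 = 2627.
Step 2: q^n = 3^13 = 1594323.
Step 3: Hamming bound ⌊q^n / V_q(n,t)⌋ = ⌊1594323/2627⌋ = 606.
Step 4: Compare |C| = 599 to 606: satisfied.
The claimed |C| lies below the Hamming bound.


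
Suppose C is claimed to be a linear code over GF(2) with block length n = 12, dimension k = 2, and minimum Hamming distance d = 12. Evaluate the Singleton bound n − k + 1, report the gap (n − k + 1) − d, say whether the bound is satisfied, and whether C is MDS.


Singleton RHS = n − k + 1 = 11, slack = -1, bound violated (no such code; not MDS).

Singleton bound: d ≤ n − k + 1.
Here n = 12, k = 2, so n − k + 1 = 11.
Given d = 12, check d ≤ 11: NO.
Slack = (n − k + 1) − d = -1.
The slack is negative: d = 12 exceeds n − k + 1 = 11 by 1, so the Singleton bound is violated and no linear [12, 2, 12]_2 code can exist. In particular it is not MDS (MDS requires d = n − k + 1 exactly).
Description: the claimed parameters are [12, 2, 12]_2; such a code would be impossible (violates the Singleton bound).


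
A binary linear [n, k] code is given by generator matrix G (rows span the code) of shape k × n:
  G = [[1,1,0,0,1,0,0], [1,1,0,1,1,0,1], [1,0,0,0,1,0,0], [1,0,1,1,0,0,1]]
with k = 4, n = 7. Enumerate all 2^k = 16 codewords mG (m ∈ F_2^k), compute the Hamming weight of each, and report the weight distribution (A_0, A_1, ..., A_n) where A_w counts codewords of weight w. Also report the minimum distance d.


Weight distribution: A_0 = 1, A_1 = 1, A_2 = 4, A_3 = 4, A_4 = 3, A_5 = 3. Minimum distance d = 1.

Enumerate all 2^4 = 16 messages m ∈ F_2^4.
For each, compute codeword c = mG in F_2^7, then tally its weight.
  m = 0000 → c = 0000000, weight = 0.
  m = 1000 → c = 1100100, weight = 3.
  m = 0100 → c = 1101101, weight = 5.
  m = 1100 → c = 0001001, weight = 2.
  m = 0010 → c = 1000100, weight = 2.
  m = 1010 → c = 0100000, weight = 1.
  m = 0110 → c = 0101001, weight = 3.
  m = 1110 → c = 1001101, weight = 4.
  m = 0001 → c = 1011001, weight = 4.
  m = 1001 → c = 0111101, weight = 5.
  m = 0101 → c = 0110100, weight = 3.
  m = 1101 → c = 1010000, weight = 2.
  m = 0011 → c = 0011101, weight = 4.
  m = 1011 → c = 1111001, weight = 5.
  m = 0111 → c = 1110000, weight = 3.
  m = 1111 → c = 0010100, weight = 2.
Tally weights:
  weight 0: 1 codewords.
  weight 1: 1 codewords.
  weight 2: 4 codewords.
  weight 3: 4 codewords.
  weight 4: 3 codewords.
  weight 5: 3 codewords.
Minimum distance d = smallest w > 0 with A_w > 0 = 1.
Sanity: Σ A_w = 16 = 2^4 = 16 ✓.


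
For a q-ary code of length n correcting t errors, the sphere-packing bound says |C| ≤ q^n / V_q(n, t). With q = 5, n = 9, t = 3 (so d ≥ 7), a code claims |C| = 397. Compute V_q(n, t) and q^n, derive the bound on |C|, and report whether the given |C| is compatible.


V_q(n, t) = 5989, q^n = 1953125, Hamming bound = 326, |C| = 397 > bound (violated).

Step 1: Compute V_q(n, t) = Σ_{j=0}^3 C(n, j) (q−1)^j.
  j = 0: C(9,0)·(4)^0 = 1·1 = 1.
  j = 1: C(9,1)·(4)^1 = 9·4 = 36.
  j = 2: C(9,2)·(4)^2 = 36·16 = 576.
  j = 3: C(9,3)·(4)^3 = 84·64 = 5376.
  V_q(n, t) = 1 + 36 + 576 + 5376 = 5989.
Step 2: q^n = 5^9 = 1953125.
Step 3: Hamming bound ⌊q^n / V_q(n,t)⌋ = ⌊1953125/5989⌋ = 326.
Step 4: Compare |C| = 397 to 326: violated.
The claimed |C| lies above the Hamming bound, so no 5-ary code of length 9 with d ≥ 7 can have 397 codewords.


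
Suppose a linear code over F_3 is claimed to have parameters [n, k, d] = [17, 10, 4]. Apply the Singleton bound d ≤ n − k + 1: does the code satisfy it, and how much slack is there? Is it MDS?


Singleton RHS = n − k + 1 = 8, slack = 4, bound satisfied, not MDS.

Singleton bound: d ≤ n − k + 1.
Here n = 17, k = 10, so n − k + 1 = 8.
Given d = 4, check d ≤ 8: YES.
Slack = (n − k + 1) − d = 4.
The code is NOT MDS (slack = 4 > 0).
Description: the claimed parameters are [17, 10, 4]_3; such a code would be non-MDS.


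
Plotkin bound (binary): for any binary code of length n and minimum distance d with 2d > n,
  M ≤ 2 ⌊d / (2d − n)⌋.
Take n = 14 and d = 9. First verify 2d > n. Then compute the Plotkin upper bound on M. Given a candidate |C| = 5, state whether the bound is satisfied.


Plotkin bound M ≤ 4; given |C| = 5 > bound (violated).

Check applicability: 2d = 18, n = 14.
2d − n = 4 > 0, so Plotkin applies.
Compute d/(2d−n) = 9/4 ≈ 2.2500.
⌊d/(2d−n)⌋ = 2.
Plotkin bound: M ≤ 2·2 = 4.
Given |C| = 5, check: VIOLATED.
This |C| is above the Plotkin bound, so no binary code with n = 14, d = 9 and 5 codewords exists.


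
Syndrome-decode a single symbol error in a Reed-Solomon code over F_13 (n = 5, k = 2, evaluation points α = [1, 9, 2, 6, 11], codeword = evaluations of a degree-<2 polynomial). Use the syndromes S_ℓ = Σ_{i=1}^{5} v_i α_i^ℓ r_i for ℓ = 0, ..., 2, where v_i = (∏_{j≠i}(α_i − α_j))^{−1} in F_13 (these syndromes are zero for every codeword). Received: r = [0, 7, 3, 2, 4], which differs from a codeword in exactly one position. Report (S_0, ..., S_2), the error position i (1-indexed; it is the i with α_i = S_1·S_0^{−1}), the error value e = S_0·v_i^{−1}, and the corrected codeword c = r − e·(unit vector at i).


S = (11, 8, 7), error at position 2, error magnitude e = 9, c = [0, 11, 3, 2, 4].

Step 1: column multipliers v_i = (∏_{j≠i}(α_i − α_j))^{−1} mod 13.
  i = 1 (α = 1): (1−9)(1−2)(1−6)(1−11) = (−8)·(−1)·(−5)·(−10) = 400 ≡ 10, so v_1 = 10^{−1} = 4 (mod 13).
  i = 2 (α = 9): (9−1)(9−2)(9−6)(9−11) = 8·7·3·(−2) = −336 ≡ 2, so v_2 = 2^{−1} = 7 (mod 13).
  i = 3 (α = 2): (2−1)(2−9)(2−6)(2−11) = 1·(−7)·(−4)·(−9) = −252 ≡ 8, so v_3 = 8^{−1} = 5 (mod 13).
  i = 4 (α = 6): (6−1)(6−9)(6−2)(6−11) = 5·(−3)·4·(−5) = 300 ≡ 1, so v_4 = 1^{−1} = 1 (mod 13).
  i = 5 (α = 11): (11−1)(11−9)(11−2)(11−6) = 10·2·9·5 = 900 ≡ 3, so v_5 = 3^{−1} = 9 (mod 13).
  v = [4, 7, 5, 1, 9].
Step 2: syndromes of r = [0, 7, 3, 2, 4] (all sums mod 13).
  S_0 = Σ v_i r_i = 4·0 + 7·7 + 5·3 + 1·2 + 9·4 = 102 ≡ 11.
  S_1 = Σ v_i α_i r_i = 4·1·0 + 7·9·7 + 5·2·3 + 1·6·2 + 9·11·4 = 879 ≡ 8.
  α_i^2 mod 13 = [1, 3, 4, 10, 4].
  S_2 = Σ v_i α_i^2 r_i = 4·1·0 + 7·3·7 + 5·4·3 + 1·10·2 + 9·4·4 = 371 ≡ 7.
  S = (11, 8, 7) ≠ 0, so r is not a codeword (an error is present).
Step 3: locate the error. For a single error e at position i, S_ℓ = v_i·e·α_i^ℓ, so α_err = S_1/S_0.
  S_0^{−1} = 11^{−1} = 6 (mod 13), so α_err = 8·6 = 48 ≡ 9 = α_2. Error position i = 2.
  Consistency check: S_2/S_1 = 7·5 = 35 ≡ 9 = α_err ✓ (single-error assumption holds).
Step 4: error magnitude e = S_0/v_2 = S_0·∏_{j≠2}(α_2 − α_j) = 11·2 = 22 ≡ 9 (mod 13).
Step 5: correct position 2: c_2 = r_2 − e = 7 − 9 ≡ 11 (mod 13). Hence c = [0, 11, 3, 2, 4].
  Check: interpolating c through the α_i gives m(x) = 10 + 3·x (degree < 2) with m(α_i) = c_i for every i, so c is indeed a codeword.


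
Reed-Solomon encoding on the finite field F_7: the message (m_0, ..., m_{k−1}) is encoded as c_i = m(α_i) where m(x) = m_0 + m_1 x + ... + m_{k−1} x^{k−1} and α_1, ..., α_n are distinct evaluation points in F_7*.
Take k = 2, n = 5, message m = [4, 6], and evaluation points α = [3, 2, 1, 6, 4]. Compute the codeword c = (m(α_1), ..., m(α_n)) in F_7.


c = [1, 2, 3, 5, 0]

Message polynomial: m(x) = 4 + 6·x (mod 7).
For each evaluation point α_i, compute m(α_i) mod 7:
  α_1 = 3: Horner steps 6 → 1, so m(3) = 1.
  α_2 = 2: Horner steps 6 → 2, so m(2) = 2.
  α_3 = 1: Horner steps 6 → 3, so m(1) = 3.
  α_4 = 6: Horner steps 6 → 5, so m(6) = 5.
  α_5 = 4: Horner steps 6 → 0, so m(4) = 0.
Codeword c = [1, 2, 3, 5, 0] ∈ F_7^5.


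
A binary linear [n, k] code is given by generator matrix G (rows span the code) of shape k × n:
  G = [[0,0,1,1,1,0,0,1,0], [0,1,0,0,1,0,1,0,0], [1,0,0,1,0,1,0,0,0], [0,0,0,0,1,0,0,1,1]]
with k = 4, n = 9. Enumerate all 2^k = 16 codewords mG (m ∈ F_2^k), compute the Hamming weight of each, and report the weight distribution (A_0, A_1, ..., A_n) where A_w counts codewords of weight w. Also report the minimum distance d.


Weight distribution: A_0 = 1, A_3 = 4, A_4 = 3, A_5 = 2, A_6 = 4, A_7 = 2. Minimum distance d = 3.

Enumerate all 2^4 = 16 messages m ∈ F_2^4.
For each, compute codeword c = mG in F_2^9, then tally its weight.
  m = 0000 → c = 000000000, weight = 0.
  m = 1000 → c = 001110010, weight = 4.
  m = 0100 → c = 010010100, weight = 3.
  m = 1100 → c = 011100110, weight = 5.
  m = 0010 → c = 100101000, weight = 3.
  m = 1010 → c = 101011010, weight = 5.
  m = 0110 → c = 110111100, weight = 6.
  m = 1110 → c = 111001110, weight = 6.
  m = 0001 → c = 000010011, weight = 3.
  m = 1001 → c = 001100001, weight = 3.
  m = 0101 → c = 010000111, weight = 4.
  m = 1101 → c = 011110101, weight = 6.
  m = 0011 → c = 100111011, weight = 6.
  m = 1011 → c = 101001001, weight = 4.
  m = 0111 → c = 110101111, weight = 7.
  m = 1111 → c = 111011101, weight = 7.
Tally weights:
  weight 0: 1 codewords.
  weight 3: 4 codewords.
  weight 4: 3 codewords.
  weight 5: 2 codewords.
  weight 6: 4 codewords.
  weight 7: 2 codewords.
Minimum distance d = smallest w > 0 with A_w > 0 = 3.
Sanity: Σ A_w = 16 = 2^4 = 16 ✓.


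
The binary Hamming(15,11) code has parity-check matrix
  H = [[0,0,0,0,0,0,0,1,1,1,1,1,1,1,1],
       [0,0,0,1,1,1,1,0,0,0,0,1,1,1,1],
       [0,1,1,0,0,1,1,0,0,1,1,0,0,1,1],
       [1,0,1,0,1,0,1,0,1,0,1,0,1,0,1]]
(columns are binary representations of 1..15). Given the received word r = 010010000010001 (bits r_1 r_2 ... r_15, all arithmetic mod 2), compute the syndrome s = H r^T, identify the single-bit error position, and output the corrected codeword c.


s = (0, 0, 1, 1)^T, error position = 3, corrected codeword c = 011010000010001

Compute s = H r^T mod 2 one row at a time:
  s_1 = 0 + 0 + 0 + 1 + 0 + 0 + 0 + 1 = 2 ≡ 0 (mod 2).
  s_2 = 0 + 1 + 0 + 0 + 0 + 0 + 0 + 1 = 2 ≡ 0 (mod 2).
  s_3 = 1 + 0 + 0 + 0 + 0 + 1 + 0 + 1 = 3 ≡ 1 (mod 2).
  s_4 = 0 + 0 + 1 + 0 + 0 + 1 + 0 + 1 = 3 ≡ 1 (mod 2).
s = (0, 0, 1, 1)^T — this equals column 3 of H (binary 0011), so error is at position 3.
Correct: flip bit 3 of r = 010010000010001 to get c = 011010000010001.


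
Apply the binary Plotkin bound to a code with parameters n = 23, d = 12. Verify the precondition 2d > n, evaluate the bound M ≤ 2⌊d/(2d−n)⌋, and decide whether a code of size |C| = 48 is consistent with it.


Plotkin bound M ≤ 24; given |C| = 48 > bound (violated).

Check applicability: 2d = 24, n = 23.
2d − n = 1 > 0, so Plotkin applies.
Compute d/(2d−n) = 12/1 ≈ 12.0000.
⌊d/(2d−n)⌋ = 12.
Plotkin bound: M ≤ 2·12 = 24.
Given |C| = 48, check: VIOLATED.
This |C| is above the Plotkin bound, so no binary code with n = 23, d = 12 and 48 codewords exists.


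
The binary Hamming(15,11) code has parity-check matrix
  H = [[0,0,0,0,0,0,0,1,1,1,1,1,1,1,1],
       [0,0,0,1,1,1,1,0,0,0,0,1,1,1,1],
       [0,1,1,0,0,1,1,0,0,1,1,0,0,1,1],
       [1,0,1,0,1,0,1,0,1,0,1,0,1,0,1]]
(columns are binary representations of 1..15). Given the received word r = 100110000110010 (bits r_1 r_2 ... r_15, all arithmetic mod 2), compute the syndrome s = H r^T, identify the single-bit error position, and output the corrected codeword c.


s = (1, 1, 1, 1)^T, error position = 15, corrected codeword c = 100110000110011

Compute s = H r^T mod 2 one row at a time:
  s_1 = 0 + 0 + 1 + 1 + 0 + 0 + 1 + 0 = 3 ≡ 1 (mod 2).
  s_2 = 1 + 1 + 0 + 0 + 0 + 0 + 1 + 0 = 3 ≡ 1 (mod 2).
  s_3 = 0 + 0 + 0 + 0 + 1 + 1 + 1 + 0 = 3 ≡ 1 (mod 2).
  s_4 = 1 + 0 + 1 + 0 + 0 + 1 + 0 + 0 = 3 ≡ 1 (mod 2).
s = (1, 1, 1, 1)^T — this equals column 15 of H (binary 1111), so error is at position 15.
Correct: flip bit 15 of r = 100110000110010 to get c = 100110000110011.


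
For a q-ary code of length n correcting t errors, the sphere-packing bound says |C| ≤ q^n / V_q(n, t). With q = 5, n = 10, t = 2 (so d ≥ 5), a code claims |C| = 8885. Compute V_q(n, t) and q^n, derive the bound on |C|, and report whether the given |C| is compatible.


V_q(n, t) = 761, q^n = 9765625, Hamming bound = 12832, |C| = 8885 ≤ bound (satisfied).

Step 1: Compute V_q(n, t) = Σ_{j=0}^2 C(n, j) (q−1)^j.
  j = 0: C(10,0)·(4)^0 = 1·1 = 1.
  j = 1: C(10,1)·(4)^1 = 10·4 = 40.
  j = 2: C(10,2)·(4)^2 = 45·16 = 720.
  V_q(n, t) = 1 + 40 + 720 = 761.
Step 2: q^n = 5^10 = 9765625.
Step 3: Hamming bound ⌊q^n / V_q(n,t)⌋ = ⌊9765625/761⌋ = 12832.
Step 4: Compare |C| = 8885 to 12832: satisfied.
The claimed |C| lies below the Hamming bound.


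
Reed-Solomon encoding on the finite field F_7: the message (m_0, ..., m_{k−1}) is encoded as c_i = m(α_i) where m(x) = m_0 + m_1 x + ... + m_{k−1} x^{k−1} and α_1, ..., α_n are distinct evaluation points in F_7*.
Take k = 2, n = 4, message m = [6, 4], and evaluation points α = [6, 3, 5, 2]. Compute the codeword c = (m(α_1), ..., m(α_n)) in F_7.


c = [2, 4, 5, 0]

Message polynomial: m(x) = 6 + 4·x (mod 7).
For each evaluation point α_i, compute m(α_i) mod 7:
  α_1 = 6: Horner steps 4 → 2, so m(6) = 2.
  α_2 = 3: Horner steps 4 → 4, so m(3) = 4.
  α_3 = 5: Horner steps 4 → 5, so m(5) = 5.
  α_4 = 2: Horner steps 4 → 0, so m(2) = 0.
Codeword c = [2, 4, 5, 0] ∈ F_7^4.


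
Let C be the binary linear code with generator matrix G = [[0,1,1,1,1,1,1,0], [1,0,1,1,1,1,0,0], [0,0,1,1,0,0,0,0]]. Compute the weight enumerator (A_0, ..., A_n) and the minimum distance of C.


Weight distribution: A_0 = 1, A_2 = 1, A_3 = 2, A_4 = 1, A_5 = 2, A_6 = 1. Minimum distance d = 2.

Enumerate all 2^3 = 8 messages m ∈ F_2^3.
For each, compute codeword c = mG in F_2^8, then tally its weight.
  m = 000 → c = 00000000, weight = 0.
  m = 100 → c = 01111110, weight = 6.
  m = 010 → c = 10111100, weight = 5.
  m = 110 → c = 11000010, weight = 3.
  m = 001 → c = 00110000, weight = 2.
  m = 101 → c = 01001110, weight = 4.
  m = 011 → c = 10001100, weight = 3.
  m = 111 → c = 11110010, weight = 5.
Tally weights:
  weight 0: 1 codewords.
  weight 2: 1 codewords.
  weight 3: 2 codewords.
  weight 4: 1 codewords.
  weight 5: 2 codewords.
  weight 6: 1 codewords.
Minimum distance d = smallest w > 0 with A_w > 0 = 2.
Sanity: Σ A_w = 8 = 2^3 = 8 ✓.


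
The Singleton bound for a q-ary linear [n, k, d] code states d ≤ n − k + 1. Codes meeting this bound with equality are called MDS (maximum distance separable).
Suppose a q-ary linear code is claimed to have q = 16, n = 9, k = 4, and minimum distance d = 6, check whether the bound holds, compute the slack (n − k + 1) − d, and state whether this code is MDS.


Singleton RHS = n − k + 1 = 6, slack = 0, bound satisfied, MDS.

Singleton bound: d ≤ n − k + 1.
Here n = 9, k = 4, so n − k + 1 = 6.
Given d = 6, check d ≤ 6: YES.
Slack = (n − k + 1) − d = 0.
The code is MDS (slack = 0).
Description: the claimed parameters are [9, 4, 6]_16; such a code would be MDS (meets Singleton bound).


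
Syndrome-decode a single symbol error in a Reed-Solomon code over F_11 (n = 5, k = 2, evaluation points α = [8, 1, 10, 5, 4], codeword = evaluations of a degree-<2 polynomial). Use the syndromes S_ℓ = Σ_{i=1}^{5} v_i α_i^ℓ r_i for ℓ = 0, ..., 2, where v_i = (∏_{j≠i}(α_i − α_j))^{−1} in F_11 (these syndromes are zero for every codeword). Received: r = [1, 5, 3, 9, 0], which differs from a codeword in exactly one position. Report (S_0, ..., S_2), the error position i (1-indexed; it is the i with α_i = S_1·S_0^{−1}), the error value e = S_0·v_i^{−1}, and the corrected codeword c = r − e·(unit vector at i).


S = (5, 9, 3), error at position 5, error magnitude e = 3, c = [1, 5, 3, 9, 8].

Step 1: column multipliers v_i = (∏_{j≠i}(α_i − α_j))^{−1} mod 11.
  i = 1 (α = 8): (8−1)(8−10)(8−5)(8−4) = 7·(−2)·3·4 = −168 ≡ 8, so v_1 = 8^{−1} = 7 (mod 11).
  i = 2 (α = 1): (1−8)(1−10)(1−5)(1−4) = (−7)·(−9)·(−4)·(−3) = 756 ≡ 8, so v_2 = 8^{−1} = 7 (mod 11).
  i = 3 (α = 10): (10−8)(10−1)(10−5)(10−4) = 2·9·5·6 = 540 ≡ 1, so v_3 = 1^{−1} = 1 (mod 11).
  i = 4 (α = 5): (5−8)(5−1)(5−10)(5−4) = (−3)·4·(−5)·1 = 60 ≡ 5, so v_4 = 5^{−1} = 9 (mod 11).
  i = 5 (α = 4): (4−8)(4−1)(4−10)(4−5) = (−4)·3·(−6)·(−1) = −72 ≡ 5, so v_5 = 5^{−1} = 9 (mod 11).
  v = [7, 7, 1, 9, 9].
Step 2: syndromes of r = [1, 5, 3, 9, 0] (all sums mod 11).
  S_0 = Σ v_i r_i = 7·1 + 7·5 + 1·3 + 9·9 + 9·0 = 126 ≡ 5.
  S_1 = Σ v_i α_i r_i = 7·8·1 + 7·1·5 + 1·10·3 + 9·5·9 + 9·4·0 = 526 ≡ 9.
  α_i^2 mod 11 = [9, 1, 1, 3, 5].
  S_2 = Σ v_i α_i^2 r_i = 7·9·1 + 7·1·5 + 1·1·3 + 9·3·9 + 9·5·0 = 344 ≡ 3.
  S = (5, 9, 3) ≠ 0, so r is not a codeword (an error is present).
Step 3: locate the error. For a single error e at position i, S_ℓ = v_i·e·α_i^ℓ, so α_err = S_1/S_0.
  S_0^{−1} = 5^{−1} = 9 (mod 11), so α_err = 9·9 = 81 ≡ 4 = α_5. Error position i = 5.
  Consistency check: S_2/S_1 = 3·5 = 15 ≡ 4 = α_err ✓ (single-error assumption holds).
Step 4: error magnitude e = S_0/v_5 = S_0·∏_{j≠5}(α_5 − α_j) = 5·5 = 25 ≡ 3 (mod 11).
Step 5: correct position 5: c_5 = r_5 − e = 0 − 3 ≡ 8 (mod 11). Hence c = [1, 5, 3, 9, 8].
  Check: interpolating c through the α_i gives m(x) = 4 + 1·x (degree < 2) with m(α_i) = c_i for every i, so c is indeed a codeword.


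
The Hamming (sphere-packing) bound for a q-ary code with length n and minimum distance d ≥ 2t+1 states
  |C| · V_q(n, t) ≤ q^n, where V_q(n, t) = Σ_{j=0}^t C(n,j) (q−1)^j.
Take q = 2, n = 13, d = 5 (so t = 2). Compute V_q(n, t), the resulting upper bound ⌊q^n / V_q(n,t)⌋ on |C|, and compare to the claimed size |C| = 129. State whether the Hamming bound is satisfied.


V_q(n, t) = 92, q^n = 8192, Hamming bound = 89, |C| = 129 > bound (violated).

Step 1: Compute V_q(n, t) = Σ_{j=0}^2 C(n, j) (q−1)^j.
  j = 0: C(13,0)·(1)^0 = 1·1 = 1.
  j = 1: C(13,1)·(1)^1 = 13·1 = 13.
  j = 2: C(13,2)·(1)^2 = 78·1 = 78.
  V_q(n, t) = 1 + 13 + 78 = 92.
Step 2: q^n = 2^13 = 8192.
Step 3: Hamming bound ⌊q^n / V_q(n,t)⌋ = ⌊8192/92⌋ = 89.
Step 4: Compare |C| = 129 to 89: violated.
The claimed |C| lies above the Hamming bound, so no 2-ary code of length 13 with d ≥ 5 can have 129 codewords.
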